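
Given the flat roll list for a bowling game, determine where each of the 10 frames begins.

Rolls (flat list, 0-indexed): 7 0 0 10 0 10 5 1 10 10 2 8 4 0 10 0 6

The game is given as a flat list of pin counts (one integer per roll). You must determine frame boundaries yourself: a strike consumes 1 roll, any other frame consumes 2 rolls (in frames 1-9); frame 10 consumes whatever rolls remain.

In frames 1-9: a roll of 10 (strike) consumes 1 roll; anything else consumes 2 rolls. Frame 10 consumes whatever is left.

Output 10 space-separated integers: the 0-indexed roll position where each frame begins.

Answer: 0 2 4 6 8 9 10 12 14 15

Derivation:
Frame 1 starts at roll index 0: rolls=7,0 (sum=7), consumes 2 rolls
Frame 2 starts at roll index 2: rolls=0,10 (sum=10), consumes 2 rolls
Frame 3 starts at roll index 4: rolls=0,10 (sum=10), consumes 2 rolls
Frame 4 starts at roll index 6: rolls=5,1 (sum=6), consumes 2 rolls
Frame 5 starts at roll index 8: roll=10 (strike), consumes 1 roll
Frame 6 starts at roll index 9: roll=10 (strike), consumes 1 roll
Frame 7 starts at roll index 10: rolls=2,8 (sum=10), consumes 2 rolls
Frame 8 starts at roll index 12: rolls=4,0 (sum=4), consumes 2 rolls
Frame 9 starts at roll index 14: roll=10 (strike), consumes 1 roll
Frame 10 starts at roll index 15: 2 remaining rolls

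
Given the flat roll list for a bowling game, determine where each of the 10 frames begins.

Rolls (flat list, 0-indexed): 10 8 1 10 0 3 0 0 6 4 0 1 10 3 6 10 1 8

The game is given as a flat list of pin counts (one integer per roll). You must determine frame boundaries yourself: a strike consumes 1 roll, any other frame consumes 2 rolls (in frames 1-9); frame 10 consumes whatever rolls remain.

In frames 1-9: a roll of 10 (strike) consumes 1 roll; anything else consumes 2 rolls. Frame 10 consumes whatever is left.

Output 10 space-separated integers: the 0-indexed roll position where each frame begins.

Answer: 0 1 3 4 6 8 10 12 13 15

Derivation:
Frame 1 starts at roll index 0: roll=10 (strike), consumes 1 roll
Frame 2 starts at roll index 1: rolls=8,1 (sum=9), consumes 2 rolls
Frame 3 starts at roll index 3: roll=10 (strike), consumes 1 roll
Frame 4 starts at roll index 4: rolls=0,3 (sum=3), consumes 2 rolls
Frame 5 starts at roll index 6: rolls=0,0 (sum=0), consumes 2 rolls
Frame 6 starts at roll index 8: rolls=6,4 (sum=10), consumes 2 rolls
Frame 7 starts at roll index 10: rolls=0,1 (sum=1), consumes 2 rolls
Frame 8 starts at roll index 12: roll=10 (strike), consumes 1 roll
Frame 9 starts at roll index 13: rolls=3,6 (sum=9), consumes 2 rolls
Frame 10 starts at roll index 15: 3 remaining rolls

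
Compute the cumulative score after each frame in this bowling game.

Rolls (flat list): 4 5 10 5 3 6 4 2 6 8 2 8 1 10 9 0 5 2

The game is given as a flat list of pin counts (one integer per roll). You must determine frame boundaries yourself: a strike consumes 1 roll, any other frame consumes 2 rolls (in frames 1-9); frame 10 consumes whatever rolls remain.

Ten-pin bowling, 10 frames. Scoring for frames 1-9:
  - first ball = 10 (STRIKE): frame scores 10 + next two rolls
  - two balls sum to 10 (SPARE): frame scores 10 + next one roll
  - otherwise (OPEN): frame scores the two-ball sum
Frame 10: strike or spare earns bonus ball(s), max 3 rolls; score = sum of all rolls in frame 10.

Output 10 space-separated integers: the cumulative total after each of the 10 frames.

Answer: 9 27 35 47 55 73 82 101 110 117

Derivation:
Frame 1: OPEN (4+5=9). Cumulative: 9
Frame 2: STRIKE. 10 + next two rolls (5+3) = 18. Cumulative: 27
Frame 3: OPEN (5+3=8). Cumulative: 35
Frame 4: SPARE (6+4=10). 10 + next roll (2) = 12. Cumulative: 47
Frame 5: OPEN (2+6=8). Cumulative: 55
Frame 6: SPARE (8+2=10). 10 + next roll (8) = 18. Cumulative: 73
Frame 7: OPEN (8+1=9). Cumulative: 82
Frame 8: STRIKE. 10 + next two rolls (9+0) = 19. Cumulative: 101
Frame 9: OPEN (9+0=9). Cumulative: 110
Frame 10: OPEN. Sum of all frame-10 rolls (5+2) = 7. Cumulative: 117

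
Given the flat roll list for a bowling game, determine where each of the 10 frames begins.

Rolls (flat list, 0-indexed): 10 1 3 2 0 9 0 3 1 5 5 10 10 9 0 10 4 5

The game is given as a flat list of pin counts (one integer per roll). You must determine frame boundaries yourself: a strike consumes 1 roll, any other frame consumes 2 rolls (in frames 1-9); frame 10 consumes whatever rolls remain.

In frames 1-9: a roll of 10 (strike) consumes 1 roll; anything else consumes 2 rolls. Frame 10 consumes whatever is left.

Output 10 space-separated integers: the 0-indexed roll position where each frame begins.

Answer: 0 1 3 5 7 9 11 12 13 15

Derivation:
Frame 1 starts at roll index 0: roll=10 (strike), consumes 1 roll
Frame 2 starts at roll index 1: rolls=1,3 (sum=4), consumes 2 rolls
Frame 3 starts at roll index 3: rolls=2,0 (sum=2), consumes 2 rolls
Frame 4 starts at roll index 5: rolls=9,0 (sum=9), consumes 2 rolls
Frame 5 starts at roll index 7: rolls=3,1 (sum=4), consumes 2 rolls
Frame 6 starts at roll index 9: rolls=5,5 (sum=10), consumes 2 rolls
Frame 7 starts at roll index 11: roll=10 (strike), consumes 1 roll
Frame 8 starts at roll index 12: roll=10 (strike), consumes 1 roll
Frame 9 starts at roll index 13: rolls=9,0 (sum=9), consumes 2 rolls
Frame 10 starts at roll index 15: 3 remaining rolls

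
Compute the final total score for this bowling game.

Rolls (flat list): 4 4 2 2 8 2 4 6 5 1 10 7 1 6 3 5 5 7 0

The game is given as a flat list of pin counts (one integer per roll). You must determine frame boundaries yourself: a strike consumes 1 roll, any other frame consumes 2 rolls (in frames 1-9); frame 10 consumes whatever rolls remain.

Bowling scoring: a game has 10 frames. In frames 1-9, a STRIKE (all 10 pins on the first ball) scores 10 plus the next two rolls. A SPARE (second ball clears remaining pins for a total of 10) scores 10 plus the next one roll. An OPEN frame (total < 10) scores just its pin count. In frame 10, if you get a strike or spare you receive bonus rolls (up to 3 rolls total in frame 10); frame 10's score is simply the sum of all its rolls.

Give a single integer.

Frame 1: OPEN (4+4=8). Cumulative: 8
Frame 2: OPEN (2+2=4). Cumulative: 12
Frame 3: SPARE (8+2=10). 10 + next roll (4) = 14. Cumulative: 26
Frame 4: SPARE (4+6=10). 10 + next roll (5) = 15. Cumulative: 41
Frame 5: OPEN (5+1=6). Cumulative: 47
Frame 6: STRIKE. 10 + next two rolls (7+1) = 18. Cumulative: 65
Frame 7: OPEN (7+1=8). Cumulative: 73
Frame 8: OPEN (6+3=9). Cumulative: 82
Frame 9: SPARE (5+5=10). 10 + next roll (7) = 17. Cumulative: 99
Frame 10: OPEN. Sum of all frame-10 rolls (7+0) = 7. Cumulative: 106

Answer: 106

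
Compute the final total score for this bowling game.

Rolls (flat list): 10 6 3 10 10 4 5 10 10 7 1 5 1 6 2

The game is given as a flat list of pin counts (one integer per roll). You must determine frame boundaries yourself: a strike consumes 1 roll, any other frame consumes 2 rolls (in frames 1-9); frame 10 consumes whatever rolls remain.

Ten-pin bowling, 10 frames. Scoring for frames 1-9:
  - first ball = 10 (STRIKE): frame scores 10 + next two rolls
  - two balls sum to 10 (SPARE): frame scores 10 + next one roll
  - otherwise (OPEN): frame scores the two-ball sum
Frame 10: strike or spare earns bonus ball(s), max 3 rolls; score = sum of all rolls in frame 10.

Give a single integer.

Frame 1: STRIKE. 10 + next two rolls (6+3) = 19. Cumulative: 19
Frame 2: OPEN (6+3=9). Cumulative: 28
Frame 3: STRIKE. 10 + next two rolls (10+4) = 24. Cumulative: 52
Frame 4: STRIKE. 10 + next two rolls (4+5) = 19. Cumulative: 71
Frame 5: OPEN (4+5=9). Cumulative: 80
Frame 6: STRIKE. 10 + next two rolls (10+7) = 27. Cumulative: 107
Frame 7: STRIKE. 10 + next two rolls (7+1) = 18. Cumulative: 125
Frame 8: OPEN (7+1=8). Cumulative: 133
Frame 9: OPEN (5+1=6). Cumulative: 139
Frame 10: OPEN. Sum of all frame-10 rolls (6+2) = 8. Cumulative: 147

Answer: 147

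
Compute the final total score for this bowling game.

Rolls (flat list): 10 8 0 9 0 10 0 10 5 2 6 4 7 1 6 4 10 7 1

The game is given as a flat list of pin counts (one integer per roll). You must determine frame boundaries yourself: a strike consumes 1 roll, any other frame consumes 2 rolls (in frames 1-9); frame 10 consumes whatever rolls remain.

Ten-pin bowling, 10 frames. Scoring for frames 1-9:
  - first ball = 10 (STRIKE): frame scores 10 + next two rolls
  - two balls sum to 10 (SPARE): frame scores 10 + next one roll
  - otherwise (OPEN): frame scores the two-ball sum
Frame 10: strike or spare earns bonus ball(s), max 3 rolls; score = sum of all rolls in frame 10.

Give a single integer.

Frame 1: STRIKE. 10 + next two rolls (8+0) = 18. Cumulative: 18
Frame 2: OPEN (8+0=8). Cumulative: 26
Frame 3: OPEN (9+0=9). Cumulative: 35
Frame 4: STRIKE. 10 + next two rolls (0+10) = 20. Cumulative: 55
Frame 5: SPARE (0+10=10). 10 + next roll (5) = 15. Cumulative: 70
Frame 6: OPEN (5+2=7). Cumulative: 77
Frame 7: SPARE (6+4=10). 10 + next roll (7) = 17. Cumulative: 94
Frame 8: OPEN (7+1=8). Cumulative: 102
Frame 9: SPARE (6+4=10). 10 + next roll (10) = 20. Cumulative: 122
Frame 10: STRIKE. Sum of all frame-10 rolls (10+7+1) = 18. Cumulative: 140

Answer: 140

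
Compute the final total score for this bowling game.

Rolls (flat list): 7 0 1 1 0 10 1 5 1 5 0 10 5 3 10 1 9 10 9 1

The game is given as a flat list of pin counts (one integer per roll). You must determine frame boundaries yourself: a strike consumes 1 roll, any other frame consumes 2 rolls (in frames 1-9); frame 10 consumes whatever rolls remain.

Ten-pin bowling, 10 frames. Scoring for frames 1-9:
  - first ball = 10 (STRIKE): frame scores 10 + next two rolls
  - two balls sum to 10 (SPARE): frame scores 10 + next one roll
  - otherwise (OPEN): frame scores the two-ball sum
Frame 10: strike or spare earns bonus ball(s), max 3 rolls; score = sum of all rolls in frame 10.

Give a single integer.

Frame 1: OPEN (7+0=7). Cumulative: 7
Frame 2: OPEN (1+1=2). Cumulative: 9
Frame 3: SPARE (0+10=10). 10 + next roll (1) = 11. Cumulative: 20
Frame 4: OPEN (1+5=6). Cumulative: 26
Frame 5: OPEN (1+5=6). Cumulative: 32
Frame 6: SPARE (0+10=10). 10 + next roll (5) = 15. Cumulative: 47
Frame 7: OPEN (5+3=8). Cumulative: 55
Frame 8: STRIKE. 10 + next two rolls (1+9) = 20. Cumulative: 75
Frame 9: SPARE (1+9=10). 10 + next roll (10) = 20. Cumulative: 95
Frame 10: STRIKE. Sum of all frame-10 rolls (10+9+1) = 20. Cumulative: 115

Answer: 115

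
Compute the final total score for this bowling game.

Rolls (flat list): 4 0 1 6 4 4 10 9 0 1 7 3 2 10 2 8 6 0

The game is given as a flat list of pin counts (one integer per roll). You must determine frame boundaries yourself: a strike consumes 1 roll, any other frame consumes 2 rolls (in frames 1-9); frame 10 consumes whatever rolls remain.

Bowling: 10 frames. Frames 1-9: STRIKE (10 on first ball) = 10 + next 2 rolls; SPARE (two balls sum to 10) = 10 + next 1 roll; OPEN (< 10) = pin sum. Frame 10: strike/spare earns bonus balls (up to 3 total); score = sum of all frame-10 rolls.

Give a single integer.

Frame 1: OPEN (4+0=4). Cumulative: 4
Frame 2: OPEN (1+6=7). Cumulative: 11
Frame 3: OPEN (4+4=8). Cumulative: 19
Frame 4: STRIKE. 10 + next two rolls (9+0) = 19. Cumulative: 38
Frame 5: OPEN (9+0=9). Cumulative: 47
Frame 6: OPEN (1+7=8). Cumulative: 55
Frame 7: OPEN (3+2=5). Cumulative: 60
Frame 8: STRIKE. 10 + next two rolls (2+8) = 20. Cumulative: 80
Frame 9: SPARE (2+8=10). 10 + next roll (6) = 16. Cumulative: 96
Frame 10: OPEN. Sum of all frame-10 rolls (6+0) = 6. Cumulative: 102

Answer: 102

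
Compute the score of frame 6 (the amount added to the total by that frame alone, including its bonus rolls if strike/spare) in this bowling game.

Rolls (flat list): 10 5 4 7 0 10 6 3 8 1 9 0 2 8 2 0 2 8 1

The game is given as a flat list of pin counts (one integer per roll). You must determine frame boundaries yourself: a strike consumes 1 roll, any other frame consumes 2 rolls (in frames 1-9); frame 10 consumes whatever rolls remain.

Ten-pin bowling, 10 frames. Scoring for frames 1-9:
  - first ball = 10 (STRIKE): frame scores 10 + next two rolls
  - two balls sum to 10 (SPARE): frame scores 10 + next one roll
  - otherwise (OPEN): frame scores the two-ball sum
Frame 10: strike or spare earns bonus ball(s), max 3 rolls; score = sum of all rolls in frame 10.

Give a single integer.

Frame 1: STRIKE. 10 + next two rolls (5+4) = 19. Cumulative: 19
Frame 2: OPEN (5+4=9). Cumulative: 28
Frame 3: OPEN (7+0=7). Cumulative: 35
Frame 4: STRIKE. 10 + next two rolls (6+3) = 19. Cumulative: 54
Frame 5: OPEN (6+3=9). Cumulative: 63
Frame 6: OPEN (8+1=9). Cumulative: 72
Frame 7: OPEN (9+0=9). Cumulative: 81
Frame 8: SPARE (2+8=10). 10 + next roll (2) = 12. Cumulative: 93

Answer: 9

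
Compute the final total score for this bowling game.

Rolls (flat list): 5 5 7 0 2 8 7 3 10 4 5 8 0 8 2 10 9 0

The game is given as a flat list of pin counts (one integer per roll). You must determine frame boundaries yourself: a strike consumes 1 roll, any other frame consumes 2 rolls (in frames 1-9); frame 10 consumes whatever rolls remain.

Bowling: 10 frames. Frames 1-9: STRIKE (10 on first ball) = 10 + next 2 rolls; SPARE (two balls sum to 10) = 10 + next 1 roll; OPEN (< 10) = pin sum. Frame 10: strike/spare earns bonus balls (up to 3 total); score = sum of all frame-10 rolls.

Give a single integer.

Frame 1: SPARE (5+5=10). 10 + next roll (7) = 17. Cumulative: 17
Frame 2: OPEN (7+0=7). Cumulative: 24
Frame 3: SPARE (2+8=10). 10 + next roll (7) = 17. Cumulative: 41
Frame 4: SPARE (7+3=10). 10 + next roll (10) = 20. Cumulative: 61
Frame 5: STRIKE. 10 + next two rolls (4+5) = 19. Cumulative: 80
Frame 6: OPEN (4+5=9). Cumulative: 89
Frame 7: OPEN (8+0=8). Cumulative: 97
Frame 8: SPARE (8+2=10). 10 + next roll (10) = 20. Cumulative: 117
Frame 9: STRIKE. 10 + next two rolls (9+0) = 19. Cumulative: 136
Frame 10: OPEN. Sum of all frame-10 rolls (9+0) = 9. Cumulative: 145

Answer: 145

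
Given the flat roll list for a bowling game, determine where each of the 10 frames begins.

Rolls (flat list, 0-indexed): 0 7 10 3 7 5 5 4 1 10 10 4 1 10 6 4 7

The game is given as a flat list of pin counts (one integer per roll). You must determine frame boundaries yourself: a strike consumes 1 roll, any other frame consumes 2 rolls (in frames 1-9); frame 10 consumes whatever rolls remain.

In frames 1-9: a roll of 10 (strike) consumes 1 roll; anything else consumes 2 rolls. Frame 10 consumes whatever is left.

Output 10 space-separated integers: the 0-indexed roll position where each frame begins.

Frame 1 starts at roll index 0: rolls=0,7 (sum=7), consumes 2 rolls
Frame 2 starts at roll index 2: roll=10 (strike), consumes 1 roll
Frame 3 starts at roll index 3: rolls=3,7 (sum=10), consumes 2 rolls
Frame 4 starts at roll index 5: rolls=5,5 (sum=10), consumes 2 rolls
Frame 5 starts at roll index 7: rolls=4,1 (sum=5), consumes 2 rolls
Frame 6 starts at roll index 9: roll=10 (strike), consumes 1 roll
Frame 7 starts at roll index 10: roll=10 (strike), consumes 1 roll
Frame 8 starts at roll index 11: rolls=4,1 (sum=5), consumes 2 rolls
Frame 9 starts at roll index 13: roll=10 (strike), consumes 1 roll
Frame 10 starts at roll index 14: 3 remaining rolls

Answer: 0 2 3 5 7 9 10 11 13 14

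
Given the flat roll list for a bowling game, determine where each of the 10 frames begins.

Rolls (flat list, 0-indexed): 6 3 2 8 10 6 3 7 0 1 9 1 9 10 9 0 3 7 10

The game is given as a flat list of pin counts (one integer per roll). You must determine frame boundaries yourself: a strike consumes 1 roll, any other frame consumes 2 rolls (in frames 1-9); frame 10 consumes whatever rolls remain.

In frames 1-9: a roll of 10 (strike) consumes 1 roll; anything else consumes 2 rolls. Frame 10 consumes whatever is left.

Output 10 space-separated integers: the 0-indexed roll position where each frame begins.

Answer: 0 2 4 5 7 9 11 13 14 16

Derivation:
Frame 1 starts at roll index 0: rolls=6,3 (sum=9), consumes 2 rolls
Frame 2 starts at roll index 2: rolls=2,8 (sum=10), consumes 2 rolls
Frame 3 starts at roll index 4: roll=10 (strike), consumes 1 roll
Frame 4 starts at roll index 5: rolls=6,3 (sum=9), consumes 2 rolls
Frame 5 starts at roll index 7: rolls=7,0 (sum=7), consumes 2 rolls
Frame 6 starts at roll index 9: rolls=1,9 (sum=10), consumes 2 rolls
Frame 7 starts at roll index 11: rolls=1,9 (sum=10), consumes 2 rolls
Frame 8 starts at roll index 13: roll=10 (strike), consumes 1 roll
Frame 9 starts at roll index 14: rolls=9,0 (sum=9), consumes 2 rolls
Frame 10 starts at roll index 16: 3 remaining rolls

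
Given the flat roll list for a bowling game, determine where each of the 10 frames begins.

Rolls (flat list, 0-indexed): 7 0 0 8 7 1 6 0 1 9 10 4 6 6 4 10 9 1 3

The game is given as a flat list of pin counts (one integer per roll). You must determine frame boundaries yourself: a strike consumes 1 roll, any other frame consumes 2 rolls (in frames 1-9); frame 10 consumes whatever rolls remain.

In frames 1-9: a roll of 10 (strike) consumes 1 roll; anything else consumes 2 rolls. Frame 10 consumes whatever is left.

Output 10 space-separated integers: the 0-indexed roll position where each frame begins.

Frame 1 starts at roll index 0: rolls=7,0 (sum=7), consumes 2 rolls
Frame 2 starts at roll index 2: rolls=0,8 (sum=8), consumes 2 rolls
Frame 3 starts at roll index 4: rolls=7,1 (sum=8), consumes 2 rolls
Frame 4 starts at roll index 6: rolls=6,0 (sum=6), consumes 2 rolls
Frame 5 starts at roll index 8: rolls=1,9 (sum=10), consumes 2 rolls
Frame 6 starts at roll index 10: roll=10 (strike), consumes 1 roll
Frame 7 starts at roll index 11: rolls=4,6 (sum=10), consumes 2 rolls
Frame 8 starts at roll index 13: rolls=6,4 (sum=10), consumes 2 rolls
Frame 9 starts at roll index 15: roll=10 (strike), consumes 1 roll
Frame 10 starts at roll index 16: 3 remaining rolls

Answer: 0 2 4 6 8 10 11 13 15 16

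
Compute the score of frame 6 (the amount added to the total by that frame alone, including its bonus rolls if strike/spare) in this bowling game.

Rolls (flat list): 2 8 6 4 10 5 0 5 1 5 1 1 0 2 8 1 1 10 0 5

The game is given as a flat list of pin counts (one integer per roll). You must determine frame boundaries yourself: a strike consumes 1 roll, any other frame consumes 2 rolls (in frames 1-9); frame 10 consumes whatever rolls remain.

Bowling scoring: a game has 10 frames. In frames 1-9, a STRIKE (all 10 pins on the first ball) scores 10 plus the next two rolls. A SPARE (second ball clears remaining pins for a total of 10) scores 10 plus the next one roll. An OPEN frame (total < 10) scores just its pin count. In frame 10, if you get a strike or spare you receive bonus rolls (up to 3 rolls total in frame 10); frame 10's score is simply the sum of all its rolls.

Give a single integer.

Frame 1: SPARE (2+8=10). 10 + next roll (6) = 16. Cumulative: 16
Frame 2: SPARE (6+4=10). 10 + next roll (10) = 20. Cumulative: 36
Frame 3: STRIKE. 10 + next two rolls (5+0) = 15. Cumulative: 51
Frame 4: OPEN (5+0=5). Cumulative: 56
Frame 5: OPEN (5+1=6). Cumulative: 62
Frame 6: OPEN (5+1=6). Cumulative: 68
Frame 7: OPEN (1+0=1). Cumulative: 69
Frame 8: SPARE (2+8=10). 10 + next roll (1) = 11. Cumulative: 80

Answer: 6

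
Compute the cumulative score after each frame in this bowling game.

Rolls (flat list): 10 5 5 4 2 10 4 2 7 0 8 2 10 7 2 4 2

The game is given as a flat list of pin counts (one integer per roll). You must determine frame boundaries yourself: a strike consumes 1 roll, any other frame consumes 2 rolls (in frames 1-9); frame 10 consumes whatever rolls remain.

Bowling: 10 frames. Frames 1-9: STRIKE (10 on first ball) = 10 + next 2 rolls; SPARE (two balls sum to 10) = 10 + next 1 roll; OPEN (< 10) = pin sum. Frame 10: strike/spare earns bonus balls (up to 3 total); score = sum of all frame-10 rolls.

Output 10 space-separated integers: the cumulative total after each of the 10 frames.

Answer: 20 34 40 56 62 69 89 108 117 123

Derivation:
Frame 1: STRIKE. 10 + next two rolls (5+5) = 20. Cumulative: 20
Frame 2: SPARE (5+5=10). 10 + next roll (4) = 14. Cumulative: 34
Frame 3: OPEN (4+2=6). Cumulative: 40
Frame 4: STRIKE. 10 + next two rolls (4+2) = 16. Cumulative: 56
Frame 5: OPEN (4+2=6). Cumulative: 62
Frame 6: OPEN (7+0=7). Cumulative: 69
Frame 7: SPARE (8+2=10). 10 + next roll (10) = 20. Cumulative: 89
Frame 8: STRIKE. 10 + next two rolls (7+2) = 19. Cumulative: 108
Frame 9: OPEN (7+2=9). Cumulative: 117
Frame 10: OPEN. Sum of all frame-10 rolls (4+2) = 6. Cumulative: 123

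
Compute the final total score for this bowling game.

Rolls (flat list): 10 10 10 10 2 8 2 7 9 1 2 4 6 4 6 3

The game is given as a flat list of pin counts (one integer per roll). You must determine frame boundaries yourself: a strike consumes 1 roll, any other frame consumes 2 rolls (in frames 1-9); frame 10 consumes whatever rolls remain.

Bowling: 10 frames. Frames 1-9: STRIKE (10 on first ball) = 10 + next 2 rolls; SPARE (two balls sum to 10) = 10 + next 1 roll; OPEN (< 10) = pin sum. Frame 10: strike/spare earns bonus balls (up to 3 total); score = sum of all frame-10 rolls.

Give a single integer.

Frame 1: STRIKE. 10 + next two rolls (10+10) = 30. Cumulative: 30
Frame 2: STRIKE. 10 + next two rolls (10+10) = 30. Cumulative: 60
Frame 3: STRIKE. 10 + next two rolls (10+2) = 22. Cumulative: 82
Frame 4: STRIKE. 10 + next two rolls (2+8) = 20. Cumulative: 102
Frame 5: SPARE (2+8=10). 10 + next roll (2) = 12. Cumulative: 114
Frame 6: OPEN (2+7=9). Cumulative: 123
Frame 7: SPARE (9+1=10). 10 + next roll (2) = 12. Cumulative: 135
Frame 8: OPEN (2+4=6). Cumulative: 141
Frame 9: SPARE (6+4=10). 10 + next roll (6) = 16. Cumulative: 157
Frame 10: OPEN. Sum of all frame-10 rolls (6+3) = 9. Cumulative: 166

Answer: 166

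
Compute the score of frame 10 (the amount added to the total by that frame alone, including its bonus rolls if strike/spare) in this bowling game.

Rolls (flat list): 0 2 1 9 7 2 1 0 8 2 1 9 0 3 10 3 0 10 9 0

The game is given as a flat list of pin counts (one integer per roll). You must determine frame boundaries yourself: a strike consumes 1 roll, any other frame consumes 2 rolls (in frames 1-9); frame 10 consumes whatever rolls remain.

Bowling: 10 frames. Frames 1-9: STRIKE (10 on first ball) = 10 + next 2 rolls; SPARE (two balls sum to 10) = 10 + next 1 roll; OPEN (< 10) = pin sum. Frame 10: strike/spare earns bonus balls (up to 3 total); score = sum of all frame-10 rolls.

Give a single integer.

Frame 1: OPEN (0+2=2). Cumulative: 2
Frame 2: SPARE (1+9=10). 10 + next roll (7) = 17. Cumulative: 19
Frame 3: OPEN (7+2=9). Cumulative: 28
Frame 4: OPEN (1+0=1). Cumulative: 29
Frame 5: SPARE (8+2=10). 10 + next roll (1) = 11. Cumulative: 40
Frame 6: SPARE (1+9=10). 10 + next roll (0) = 10. Cumulative: 50
Frame 7: OPEN (0+3=3). Cumulative: 53
Frame 8: STRIKE. 10 + next two rolls (3+0) = 13. Cumulative: 66
Frame 9: OPEN (3+0=3). Cumulative: 69
Frame 10: STRIKE. Sum of all frame-10 rolls (10+9+0) = 19. Cumulative: 88

Answer: 19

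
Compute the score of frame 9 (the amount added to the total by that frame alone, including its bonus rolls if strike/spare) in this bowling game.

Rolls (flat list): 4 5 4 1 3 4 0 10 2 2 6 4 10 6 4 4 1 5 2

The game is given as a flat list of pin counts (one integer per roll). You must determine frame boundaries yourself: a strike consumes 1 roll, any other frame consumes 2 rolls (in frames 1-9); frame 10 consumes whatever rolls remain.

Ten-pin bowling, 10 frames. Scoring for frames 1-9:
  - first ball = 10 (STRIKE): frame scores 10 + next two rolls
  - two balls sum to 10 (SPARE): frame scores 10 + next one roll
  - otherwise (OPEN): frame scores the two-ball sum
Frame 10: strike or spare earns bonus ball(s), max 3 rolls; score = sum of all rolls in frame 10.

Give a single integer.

Answer: 5

Derivation:
Frame 1: OPEN (4+5=9). Cumulative: 9
Frame 2: OPEN (4+1=5). Cumulative: 14
Frame 3: OPEN (3+4=7). Cumulative: 21
Frame 4: SPARE (0+10=10). 10 + next roll (2) = 12. Cumulative: 33
Frame 5: OPEN (2+2=4). Cumulative: 37
Frame 6: SPARE (6+4=10). 10 + next roll (10) = 20. Cumulative: 57
Frame 7: STRIKE. 10 + next two rolls (6+4) = 20. Cumulative: 77
Frame 8: SPARE (6+4=10). 10 + next roll (4) = 14. Cumulative: 91
Frame 9: OPEN (4+1=5). Cumulative: 96
Frame 10: OPEN. Sum of all frame-10 rolls (5+2) = 7. Cumulative: 103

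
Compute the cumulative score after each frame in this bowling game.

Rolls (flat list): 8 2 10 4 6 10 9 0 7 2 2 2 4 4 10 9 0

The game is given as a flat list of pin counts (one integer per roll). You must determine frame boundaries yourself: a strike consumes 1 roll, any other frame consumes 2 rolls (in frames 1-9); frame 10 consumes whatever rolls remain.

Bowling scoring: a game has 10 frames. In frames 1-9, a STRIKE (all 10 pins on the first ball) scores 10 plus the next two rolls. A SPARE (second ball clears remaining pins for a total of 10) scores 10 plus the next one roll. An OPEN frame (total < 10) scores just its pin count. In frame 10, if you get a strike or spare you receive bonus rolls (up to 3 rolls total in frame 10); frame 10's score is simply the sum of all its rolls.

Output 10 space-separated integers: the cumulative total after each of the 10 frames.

Frame 1: SPARE (8+2=10). 10 + next roll (10) = 20. Cumulative: 20
Frame 2: STRIKE. 10 + next two rolls (4+6) = 20. Cumulative: 40
Frame 3: SPARE (4+6=10). 10 + next roll (10) = 20. Cumulative: 60
Frame 4: STRIKE. 10 + next two rolls (9+0) = 19. Cumulative: 79
Frame 5: OPEN (9+0=9). Cumulative: 88
Frame 6: OPEN (7+2=9). Cumulative: 97
Frame 7: OPEN (2+2=4). Cumulative: 101
Frame 8: OPEN (4+4=8). Cumulative: 109
Frame 9: STRIKE. 10 + next two rolls (9+0) = 19. Cumulative: 128
Frame 10: OPEN. Sum of all frame-10 rolls (9+0) = 9. Cumulative: 137

Answer: 20 40 60 79 88 97 101 109 128 137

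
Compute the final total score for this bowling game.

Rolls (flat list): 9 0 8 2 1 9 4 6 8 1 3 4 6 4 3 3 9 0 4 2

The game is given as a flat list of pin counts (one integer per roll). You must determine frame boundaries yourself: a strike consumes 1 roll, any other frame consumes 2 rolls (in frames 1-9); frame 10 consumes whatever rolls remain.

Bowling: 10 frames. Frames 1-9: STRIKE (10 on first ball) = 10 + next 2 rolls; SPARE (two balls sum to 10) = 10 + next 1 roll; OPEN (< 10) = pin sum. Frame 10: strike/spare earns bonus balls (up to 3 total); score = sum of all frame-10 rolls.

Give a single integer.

Frame 1: OPEN (9+0=9). Cumulative: 9
Frame 2: SPARE (8+2=10). 10 + next roll (1) = 11. Cumulative: 20
Frame 3: SPARE (1+9=10). 10 + next roll (4) = 14. Cumulative: 34
Frame 4: SPARE (4+6=10). 10 + next roll (8) = 18. Cumulative: 52
Frame 5: OPEN (8+1=9). Cumulative: 61
Frame 6: OPEN (3+4=7). Cumulative: 68
Frame 7: SPARE (6+4=10). 10 + next roll (3) = 13. Cumulative: 81
Frame 8: OPEN (3+3=6). Cumulative: 87
Frame 9: OPEN (9+0=9). Cumulative: 96
Frame 10: OPEN. Sum of all frame-10 rolls (4+2) = 6. Cumulative: 102

Answer: 102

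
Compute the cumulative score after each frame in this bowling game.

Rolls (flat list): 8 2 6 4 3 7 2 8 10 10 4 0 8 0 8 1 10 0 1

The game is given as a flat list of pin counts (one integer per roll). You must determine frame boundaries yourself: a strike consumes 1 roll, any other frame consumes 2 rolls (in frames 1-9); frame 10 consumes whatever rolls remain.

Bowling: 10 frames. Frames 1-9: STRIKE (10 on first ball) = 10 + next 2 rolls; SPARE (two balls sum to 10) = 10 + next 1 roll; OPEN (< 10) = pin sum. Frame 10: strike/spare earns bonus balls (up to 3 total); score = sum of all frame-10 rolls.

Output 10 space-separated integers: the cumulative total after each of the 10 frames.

Answer: 16 29 41 61 85 99 103 111 120 131

Derivation:
Frame 1: SPARE (8+2=10). 10 + next roll (6) = 16. Cumulative: 16
Frame 2: SPARE (6+4=10). 10 + next roll (3) = 13. Cumulative: 29
Frame 3: SPARE (3+7=10). 10 + next roll (2) = 12. Cumulative: 41
Frame 4: SPARE (2+8=10). 10 + next roll (10) = 20. Cumulative: 61
Frame 5: STRIKE. 10 + next two rolls (10+4) = 24. Cumulative: 85
Frame 6: STRIKE. 10 + next two rolls (4+0) = 14. Cumulative: 99
Frame 7: OPEN (4+0=4). Cumulative: 103
Frame 8: OPEN (8+0=8). Cumulative: 111
Frame 9: OPEN (8+1=9). Cumulative: 120
Frame 10: STRIKE. Sum of all frame-10 rolls (10+0+1) = 11. Cumulative: 131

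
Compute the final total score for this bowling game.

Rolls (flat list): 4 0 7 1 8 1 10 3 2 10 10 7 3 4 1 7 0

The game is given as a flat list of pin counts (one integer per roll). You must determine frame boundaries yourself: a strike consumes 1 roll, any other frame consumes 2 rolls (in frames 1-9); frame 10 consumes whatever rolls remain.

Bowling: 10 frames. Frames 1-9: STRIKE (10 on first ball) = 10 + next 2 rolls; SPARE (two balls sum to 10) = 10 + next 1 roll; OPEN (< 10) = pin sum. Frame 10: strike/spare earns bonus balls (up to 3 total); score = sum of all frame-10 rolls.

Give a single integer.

Frame 1: OPEN (4+0=4). Cumulative: 4
Frame 2: OPEN (7+1=8). Cumulative: 12
Frame 3: OPEN (8+1=9). Cumulative: 21
Frame 4: STRIKE. 10 + next two rolls (3+2) = 15. Cumulative: 36
Frame 5: OPEN (3+2=5). Cumulative: 41
Frame 6: STRIKE. 10 + next two rolls (10+7) = 27. Cumulative: 68
Frame 7: STRIKE. 10 + next two rolls (7+3) = 20. Cumulative: 88
Frame 8: SPARE (7+3=10). 10 + next roll (4) = 14. Cumulative: 102
Frame 9: OPEN (4+1=5). Cumulative: 107
Frame 10: OPEN. Sum of all frame-10 rolls (7+0) = 7. Cumulative: 114

Answer: 114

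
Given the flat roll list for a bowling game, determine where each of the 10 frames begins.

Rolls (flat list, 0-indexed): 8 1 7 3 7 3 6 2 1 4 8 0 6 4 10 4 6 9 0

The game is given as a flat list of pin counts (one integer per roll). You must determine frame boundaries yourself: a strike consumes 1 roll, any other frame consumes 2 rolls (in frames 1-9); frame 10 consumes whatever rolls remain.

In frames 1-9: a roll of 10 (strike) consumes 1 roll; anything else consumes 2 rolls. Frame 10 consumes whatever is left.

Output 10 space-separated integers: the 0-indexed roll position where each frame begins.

Answer: 0 2 4 6 8 10 12 14 15 17

Derivation:
Frame 1 starts at roll index 0: rolls=8,1 (sum=9), consumes 2 rolls
Frame 2 starts at roll index 2: rolls=7,3 (sum=10), consumes 2 rolls
Frame 3 starts at roll index 4: rolls=7,3 (sum=10), consumes 2 rolls
Frame 4 starts at roll index 6: rolls=6,2 (sum=8), consumes 2 rolls
Frame 5 starts at roll index 8: rolls=1,4 (sum=5), consumes 2 rolls
Frame 6 starts at roll index 10: rolls=8,0 (sum=8), consumes 2 rolls
Frame 7 starts at roll index 12: rolls=6,4 (sum=10), consumes 2 rolls
Frame 8 starts at roll index 14: roll=10 (strike), consumes 1 roll
Frame 9 starts at roll index 15: rolls=4,6 (sum=10), consumes 2 rolls
Frame 10 starts at roll index 17: 2 remaining rolls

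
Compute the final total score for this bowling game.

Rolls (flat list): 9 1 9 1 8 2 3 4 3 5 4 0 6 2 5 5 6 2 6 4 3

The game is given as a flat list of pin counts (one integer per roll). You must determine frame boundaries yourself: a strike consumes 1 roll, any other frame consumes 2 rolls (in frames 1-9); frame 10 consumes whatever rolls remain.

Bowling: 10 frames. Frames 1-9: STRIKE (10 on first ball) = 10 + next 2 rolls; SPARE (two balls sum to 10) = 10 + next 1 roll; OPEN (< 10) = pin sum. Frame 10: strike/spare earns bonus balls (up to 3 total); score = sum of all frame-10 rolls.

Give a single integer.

Answer: 114

Derivation:
Frame 1: SPARE (9+1=10). 10 + next roll (9) = 19. Cumulative: 19
Frame 2: SPARE (9+1=10). 10 + next roll (8) = 18. Cumulative: 37
Frame 3: SPARE (8+2=10). 10 + next roll (3) = 13. Cumulative: 50
Frame 4: OPEN (3+4=7). Cumulative: 57
Frame 5: OPEN (3+5=8). Cumulative: 65
Frame 6: OPEN (4+0=4). Cumulative: 69
Frame 7: OPEN (6+2=8). Cumulative: 77
Frame 8: SPARE (5+5=10). 10 + next roll (6) = 16. Cumulative: 93
Frame 9: OPEN (6+2=8). Cumulative: 101
Frame 10: SPARE. Sum of all frame-10 rolls (6+4+3) = 13. Cumulative: 114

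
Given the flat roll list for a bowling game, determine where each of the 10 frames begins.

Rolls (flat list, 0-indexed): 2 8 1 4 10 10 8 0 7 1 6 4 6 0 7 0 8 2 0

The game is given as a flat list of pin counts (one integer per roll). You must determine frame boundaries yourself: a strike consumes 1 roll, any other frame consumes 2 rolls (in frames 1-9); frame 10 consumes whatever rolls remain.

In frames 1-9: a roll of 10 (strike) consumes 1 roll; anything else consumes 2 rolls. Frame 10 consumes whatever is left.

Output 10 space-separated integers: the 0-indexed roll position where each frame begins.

Answer: 0 2 4 5 6 8 10 12 14 16

Derivation:
Frame 1 starts at roll index 0: rolls=2,8 (sum=10), consumes 2 rolls
Frame 2 starts at roll index 2: rolls=1,4 (sum=5), consumes 2 rolls
Frame 3 starts at roll index 4: roll=10 (strike), consumes 1 roll
Frame 4 starts at roll index 5: roll=10 (strike), consumes 1 roll
Frame 5 starts at roll index 6: rolls=8,0 (sum=8), consumes 2 rolls
Frame 6 starts at roll index 8: rolls=7,1 (sum=8), consumes 2 rolls
Frame 7 starts at roll index 10: rolls=6,4 (sum=10), consumes 2 rolls
Frame 8 starts at roll index 12: rolls=6,0 (sum=6), consumes 2 rolls
Frame 9 starts at roll index 14: rolls=7,0 (sum=7), consumes 2 rolls
Frame 10 starts at roll index 16: 3 remaining rolls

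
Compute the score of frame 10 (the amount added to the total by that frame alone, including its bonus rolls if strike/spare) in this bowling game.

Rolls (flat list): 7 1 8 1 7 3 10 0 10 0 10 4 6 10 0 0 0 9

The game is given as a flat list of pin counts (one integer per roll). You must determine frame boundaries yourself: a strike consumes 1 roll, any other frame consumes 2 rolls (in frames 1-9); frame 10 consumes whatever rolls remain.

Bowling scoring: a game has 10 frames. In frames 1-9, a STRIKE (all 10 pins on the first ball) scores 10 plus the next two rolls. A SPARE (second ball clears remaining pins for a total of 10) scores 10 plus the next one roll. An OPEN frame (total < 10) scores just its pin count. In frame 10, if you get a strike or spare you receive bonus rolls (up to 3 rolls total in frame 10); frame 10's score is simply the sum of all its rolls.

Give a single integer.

Answer: 9

Derivation:
Frame 1: OPEN (7+1=8). Cumulative: 8
Frame 2: OPEN (8+1=9). Cumulative: 17
Frame 3: SPARE (7+3=10). 10 + next roll (10) = 20. Cumulative: 37
Frame 4: STRIKE. 10 + next two rolls (0+10) = 20. Cumulative: 57
Frame 5: SPARE (0+10=10). 10 + next roll (0) = 10. Cumulative: 67
Frame 6: SPARE (0+10=10). 10 + next roll (4) = 14. Cumulative: 81
Frame 7: SPARE (4+6=10). 10 + next roll (10) = 20. Cumulative: 101
Frame 8: STRIKE. 10 + next two rolls (0+0) = 10. Cumulative: 111
Frame 9: OPEN (0+0=0). Cumulative: 111
Frame 10: OPEN. Sum of all frame-10 rolls (0+9) = 9. Cumulative: 120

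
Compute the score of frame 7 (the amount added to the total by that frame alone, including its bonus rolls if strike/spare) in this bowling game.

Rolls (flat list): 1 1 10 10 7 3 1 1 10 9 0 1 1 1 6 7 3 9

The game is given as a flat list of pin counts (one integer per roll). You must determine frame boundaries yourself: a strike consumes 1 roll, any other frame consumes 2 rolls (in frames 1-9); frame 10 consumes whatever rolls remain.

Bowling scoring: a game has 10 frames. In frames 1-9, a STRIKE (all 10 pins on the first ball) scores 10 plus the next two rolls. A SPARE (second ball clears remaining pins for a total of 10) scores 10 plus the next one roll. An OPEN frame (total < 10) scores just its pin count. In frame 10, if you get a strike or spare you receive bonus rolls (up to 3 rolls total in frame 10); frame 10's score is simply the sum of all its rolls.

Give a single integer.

Answer: 9

Derivation:
Frame 1: OPEN (1+1=2). Cumulative: 2
Frame 2: STRIKE. 10 + next two rolls (10+7) = 27. Cumulative: 29
Frame 3: STRIKE. 10 + next two rolls (7+3) = 20. Cumulative: 49
Frame 4: SPARE (7+3=10). 10 + next roll (1) = 11. Cumulative: 60
Frame 5: OPEN (1+1=2). Cumulative: 62
Frame 6: STRIKE. 10 + next two rolls (9+0) = 19. Cumulative: 81
Frame 7: OPEN (9+0=9). Cumulative: 90
Frame 8: OPEN (1+1=2). Cumulative: 92
Frame 9: OPEN (1+6=7). Cumulative: 99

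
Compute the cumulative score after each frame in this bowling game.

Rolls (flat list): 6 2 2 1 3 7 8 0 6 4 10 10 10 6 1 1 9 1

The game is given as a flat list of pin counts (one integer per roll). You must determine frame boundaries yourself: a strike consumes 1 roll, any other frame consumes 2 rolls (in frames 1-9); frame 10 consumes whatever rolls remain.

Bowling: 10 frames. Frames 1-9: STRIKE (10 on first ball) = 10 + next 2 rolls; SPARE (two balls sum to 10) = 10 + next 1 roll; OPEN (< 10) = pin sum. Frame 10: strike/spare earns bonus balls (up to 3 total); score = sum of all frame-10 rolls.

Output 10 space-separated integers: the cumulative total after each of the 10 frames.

Answer: 8 11 29 37 57 87 113 130 137 148

Derivation:
Frame 1: OPEN (6+2=8). Cumulative: 8
Frame 2: OPEN (2+1=3). Cumulative: 11
Frame 3: SPARE (3+7=10). 10 + next roll (8) = 18. Cumulative: 29
Frame 4: OPEN (8+0=8). Cumulative: 37
Frame 5: SPARE (6+4=10). 10 + next roll (10) = 20. Cumulative: 57
Frame 6: STRIKE. 10 + next two rolls (10+10) = 30. Cumulative: 87
Frame 7: STRIKE. 10 + next two rolls (10+6) = 26. Cumulative: 113
Frame 8: STRIKE. 10 + next two rolls (6+1) = 17. Cumulative: 130
Frame 9: OPEN (6+1=7). Cumulative: 137
Frame 10: SPARE. Sum of all frame-10 rolls (1+9+1) = 11. Cumulative: 148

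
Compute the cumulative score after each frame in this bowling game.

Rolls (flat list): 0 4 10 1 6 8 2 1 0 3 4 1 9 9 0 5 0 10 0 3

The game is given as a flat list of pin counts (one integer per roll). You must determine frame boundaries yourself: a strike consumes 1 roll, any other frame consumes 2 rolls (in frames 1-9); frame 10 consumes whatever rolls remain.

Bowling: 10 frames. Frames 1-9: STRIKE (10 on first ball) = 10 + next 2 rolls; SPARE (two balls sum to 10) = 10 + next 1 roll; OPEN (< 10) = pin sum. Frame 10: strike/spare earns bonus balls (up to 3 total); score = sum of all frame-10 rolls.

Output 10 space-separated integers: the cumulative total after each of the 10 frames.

Frame 1: OPEN (0+4=4). Cumulative: 4
Frame 2: STRIKE. 10 + next two rolls (1+6) = 17. Cumulative: 21
Frame 3: OPEN (1+6=7). Cumulative: 28
Frame 4: SPARE (8+2=10). 10 + next roll (1) = 11. Cumulative: 39
Frame 5: OPEN (1+0=1). Cumulative: 40
Frame 6: OPEN (3+4=7). Cumulative: 47
Frame 7: SPARE (1+9=10). 10 + next roll (9) = 19. Cumulative: 66
Frame 8: OPEN (9+0=9). Cumulative: 75
Frame 9: OPEN (5+0=5). Cumulative: 80
Frame 10: STRIKE. Sum of all frame-10 rolls (10+0+3) = 13. Cumulative: 93

Answer: 4 21 28 39 40 47 66 75 80 93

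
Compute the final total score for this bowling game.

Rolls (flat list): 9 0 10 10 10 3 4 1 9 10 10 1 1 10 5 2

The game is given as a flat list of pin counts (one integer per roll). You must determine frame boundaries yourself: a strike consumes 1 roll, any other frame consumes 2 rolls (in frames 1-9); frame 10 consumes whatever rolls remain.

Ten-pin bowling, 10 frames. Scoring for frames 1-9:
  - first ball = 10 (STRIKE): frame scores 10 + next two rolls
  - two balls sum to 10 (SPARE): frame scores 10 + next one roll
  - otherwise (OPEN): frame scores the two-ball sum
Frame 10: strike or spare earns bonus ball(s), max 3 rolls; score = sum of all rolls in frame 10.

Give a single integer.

Answer: 158

Derivation:
Frame 1: OPEN (9+0=9). Cumulative: 9
Frame 2: STRIKE. 10 + next two rolls (10+10) = 30. Cumulative: 39
Frame 3: STRIKE. 10 + next two rolls (10+3) = 23. Cumulative: 62
Frame 4: STRIKE. 10 + next two rolls (3+4) = 17. Cumulative: 79
Frame 5: OPEN (3+4=7). Cumulative: 86
Frame 6: SPARE (1+9=10). 10 + next roll (10) = 20. Cumulative: 106
Frame 7: STRIKE. 10 + next two rolls (10+1) = 21. Cumulative: 127
Frame 8: STRIKE. 10 + next two rolls (1+1) = 12. Cumulative: 139
Frame 9: OPEN (1+1=2). Cumulative: 141
Frame 10: STRIKE. Sum of all frame-10 rolls (10+5+2) = 17. Cumulative: 158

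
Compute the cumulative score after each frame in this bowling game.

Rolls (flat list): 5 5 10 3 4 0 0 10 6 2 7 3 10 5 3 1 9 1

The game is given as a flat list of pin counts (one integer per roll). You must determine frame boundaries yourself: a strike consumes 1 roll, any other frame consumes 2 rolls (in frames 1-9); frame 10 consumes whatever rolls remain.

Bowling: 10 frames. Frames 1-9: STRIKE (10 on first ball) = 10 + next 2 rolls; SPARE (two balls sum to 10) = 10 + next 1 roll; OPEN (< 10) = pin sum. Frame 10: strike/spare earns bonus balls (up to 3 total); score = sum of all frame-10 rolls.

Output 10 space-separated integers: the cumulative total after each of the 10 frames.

Answer: 20 37 44 44 62 70 90 108 116 127

Derivation:
Frame 1: SPARE (5+5=10). 10 + next roll (10) = 20. Cumulative: 20
Frame 2: STRIKE. 10 + next two rolls (3+4) = 17. Cumulative: 37
Frame 3: OPEN (3+4=7). Cumulative: 44
Frame 4: OPEN (0+0=0). Cumulative: 44
Frame 5: STRIKE. 10 + next two rolls (6+2) = 18. Cumulative: 62
Frame 6: OPEN (6+2=8). Cumulative: 70
Frame 7: SPARE (7+3=10). 10 + next roll (10) = 20. Cumulative: 90
Frame 8: STRIKE. 10 + next two rolls (5+3) = 18. Cumulative: 108
Frame 9: OPEN (5+3=8). Cumulative: 116
Frame 10: SPARE. Sum of all frame-10 rolls (1+9+1) = 11. Cumulative: 127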